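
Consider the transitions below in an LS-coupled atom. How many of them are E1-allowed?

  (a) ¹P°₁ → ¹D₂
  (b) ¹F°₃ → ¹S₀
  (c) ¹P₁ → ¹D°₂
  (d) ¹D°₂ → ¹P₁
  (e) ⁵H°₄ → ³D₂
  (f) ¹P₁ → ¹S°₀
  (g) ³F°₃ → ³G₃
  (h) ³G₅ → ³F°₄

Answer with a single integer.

(a) allowed
(b) forbidden (ΔL, ΔJ fail)
(c) allowed
(d) allowed
(e) forbidden (ΔS, ΔL, ΔJ fail)
(f) allowed
(g) allowed
(h) allowed
Total allowed: 6 of 8.

6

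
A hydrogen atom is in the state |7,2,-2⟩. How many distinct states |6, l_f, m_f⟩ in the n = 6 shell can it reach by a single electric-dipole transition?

E1 requires Δl = ±1, so l_f ∈ {1, 3}; with 0 ≤ l_f ≤ n_f−1 = 5, the allowed l_f values are {1, 3}.
For l_f = 1: m_f ∈ {m_i−1, m_i, m_i+1} ∩ [−1, 1] = {-1} → 1 state.
For l_f = 3: m_f ∈ {m_i−1, m_i, m_i+1} ∩ [−3, 3] = {-3, -2, -1} → 3 states.
Total: 4.

4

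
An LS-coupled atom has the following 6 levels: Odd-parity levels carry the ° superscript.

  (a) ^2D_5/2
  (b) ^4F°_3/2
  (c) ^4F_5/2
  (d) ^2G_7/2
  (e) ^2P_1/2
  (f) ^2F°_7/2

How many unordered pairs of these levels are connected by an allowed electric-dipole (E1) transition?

3

(a)–(b): forbidden (ΔS).
(a)–(c): forbidden (parity, ΔS).
(a)–(d): forbidden (parity, ΔL).
(a)–(e): forbidden (parity, ΔJ).
(a)–(f): allowed.
(b)–(c): allowed.
(b)–(d): forbidden (ΔS, ΔJ).
(b)–(e): forbidden (ΔS, ΔL).
(b)–(f): forbidden (parity, ΔS, ΔJ).
(c)–(d): forbidden (parity, ΔS).
(c)–(e): forbidden (parity, ΔS, ΔL, ΔJ).
(c)–(f): forbidden (ΔS).
(d)–(e): forbidden (parity, ΔL, ΔJ).
(d)–(f): allowed.
(e)–(f): forbidden (ΔL, ΔJ).
Allowed pairs: 3 of 15.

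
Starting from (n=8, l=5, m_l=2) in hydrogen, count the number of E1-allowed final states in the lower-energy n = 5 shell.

E1 requires Δl = ±1, so l_f ∈ {4, 6}; with 0 ≤ l_f ≤ n_f−1 = 4, the allowed l_f values are {4}.
For l_f = 4: m_f ∈ {m_i−1, m_i, m_i+1} ∩ [−4, 4] = {1, 2, 3} → 3 states.
Total: 3.

3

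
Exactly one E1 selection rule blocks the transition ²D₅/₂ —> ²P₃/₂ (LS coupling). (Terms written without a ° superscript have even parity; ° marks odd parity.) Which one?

parity

ΔJ = 0, ±1 (not J=0↔0): J: 5/2 → 3/2, ΔJ = -1 — satisfied.
Parity must change: even → even — violated.
ΔL = 0, ±1 (not L=0↔0): L: 2 → 1, ΔL = -1 — satisfied.
ΔS = 0: S: 1/2 → 1/2 — satisfied.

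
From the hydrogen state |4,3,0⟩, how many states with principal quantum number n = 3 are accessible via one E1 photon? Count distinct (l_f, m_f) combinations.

E1 requires Δl = ±1, so l_f ∈ {2, 4}; with 0 ≤ l_f ≤ n_f−1 = 2, the allowed l_f values are {2}.
For l_f = 2: m_f ∈ {m_i−1, m_i, m_i+1} ∩ [−2, 2] = {-1, 0, 1} → 3 states.
Total: 3.

3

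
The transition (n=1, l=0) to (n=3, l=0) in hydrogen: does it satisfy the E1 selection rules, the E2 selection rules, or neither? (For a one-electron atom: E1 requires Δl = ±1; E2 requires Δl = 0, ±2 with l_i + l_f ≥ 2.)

Δl = 0 − 0 = +0; l_i + l_f = 0.
E1 (Δl = ±1): not satisfied.
E2 (Δl = 0,±2, l_i+l_f ≥ 2): not satisfied.

neither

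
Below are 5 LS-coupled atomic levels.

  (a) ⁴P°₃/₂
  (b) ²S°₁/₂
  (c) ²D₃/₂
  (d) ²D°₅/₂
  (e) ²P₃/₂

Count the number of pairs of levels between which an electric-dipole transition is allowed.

3

(a)–(b): forbidden (parity, ΔS).
(a)–(c): forbidden (ΔS).
(a)–(d): forbidden (parity, ΔS).
(a)–(e): forbidden (ΔS).
(b)–(c): forbidden (ΔL).
(b)–(d): forbidden (parity, ΔL, ΔJ).
(b)–(e): allowed.
(c)–(d): allowed.
(c)–(e): forbidden (parity).
(d)–(e): allowed.
Allowed pairs: 3 of 10.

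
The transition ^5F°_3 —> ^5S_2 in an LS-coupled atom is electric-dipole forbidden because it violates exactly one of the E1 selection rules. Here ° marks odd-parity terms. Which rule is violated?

the ΔL = 0, ±1 rule

Parity must change: odd → even — satisfied.
ΔS = 0: S: 2 → 2 — satisfied.
ΔL = 0, ±1 (not L=0↔0): L: 3 → 0, ΔL = -3 — violated.
ΔJ = 0, ±1 (not J=0↔0): J: 3 → 2, ΔJ = -1 — satisfied.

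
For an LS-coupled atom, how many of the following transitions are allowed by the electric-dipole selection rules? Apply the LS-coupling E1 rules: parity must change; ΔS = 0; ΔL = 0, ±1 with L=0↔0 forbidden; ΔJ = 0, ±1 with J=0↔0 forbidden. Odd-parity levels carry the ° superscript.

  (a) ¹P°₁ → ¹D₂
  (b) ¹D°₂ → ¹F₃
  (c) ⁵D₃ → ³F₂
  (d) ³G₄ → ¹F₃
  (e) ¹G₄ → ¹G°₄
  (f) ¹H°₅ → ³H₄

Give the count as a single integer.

(a) allowed
(b) allowed
(c) forbidden (parity, ΔS fail)
(d) forbidden (parity, ΔS fail)
(e) allowed
(f) forbidden (ΔS fails)
Total allowed: 3 of 6.

3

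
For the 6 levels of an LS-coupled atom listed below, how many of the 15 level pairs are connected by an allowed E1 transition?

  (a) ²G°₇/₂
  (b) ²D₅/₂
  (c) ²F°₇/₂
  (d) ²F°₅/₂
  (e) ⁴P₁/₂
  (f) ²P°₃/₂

3

(a)–(b): forbidden (ΔL).
(a)–(c): forbidden (parity).
(a)–(d): forbidden (parity).
(a)–(e): forbidden (ΔS, ΔL, ΔJ).
(a)–(f): forbidden (parity, ΔL, ΔJ).
(b)–(c): allowed.
(b)–(d): allowed.
(b)–(e): forbidden (parity, ΔS, ΔJ).
(b)–(f): allowed.
(c)–(d): forbidden (parity).
(c)–(e): forbidden (ΔS, ΔL, ΔJ).
(c)–(f): forbidden (parity, ΔL, ΔJ).
(d)–(e): forbidden (ΔS, ΔL, ΔJ).
(d)–(f): forbidden (parity, ΔL).
(e)–(f): forbidden (ΔS).
Allowed pairs: 3 of 15.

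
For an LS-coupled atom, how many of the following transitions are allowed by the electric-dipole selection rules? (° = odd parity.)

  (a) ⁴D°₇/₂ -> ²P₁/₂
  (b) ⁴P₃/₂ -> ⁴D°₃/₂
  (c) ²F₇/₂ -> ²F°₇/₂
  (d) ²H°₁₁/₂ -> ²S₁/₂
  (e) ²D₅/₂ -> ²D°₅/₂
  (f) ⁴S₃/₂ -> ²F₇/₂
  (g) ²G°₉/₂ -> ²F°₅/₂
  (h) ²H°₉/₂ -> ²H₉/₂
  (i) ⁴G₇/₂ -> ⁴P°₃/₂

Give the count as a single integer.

(a) forbidden (ΔS, ΔJ fail)
(b) allowed
(c) allowed
(d) forbidden (ΔL, ΔJ fail)
(e) allowed
(f) forbidden (parity, ΔS, ΔL, ΔJ fail)
(g) forbidden (parity, ΔJ fail)
(h) allowed
(i) forbidden (ΔL, ΔJ fail)
Total allowed: 4 of 9.

4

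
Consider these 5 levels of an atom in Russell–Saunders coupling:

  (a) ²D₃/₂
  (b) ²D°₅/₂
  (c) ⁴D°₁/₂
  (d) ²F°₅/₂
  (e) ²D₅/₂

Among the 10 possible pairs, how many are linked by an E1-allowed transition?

4

(a)–(b): allowed.
(a)–(c): forbidden (ΔS).
(a)–(d): allowed.
(a)–(e): forbidden (parity).
(b)–(c): forbidden (parity, ΔS, ΔJ).
(b)–(d): forbidden (parity).
(b)–(e): allowed.
(c)–(d): forbidden (parity, ΔS, ΔJ).
(c)–(e): forbidden (ΔS, ΔJ).
(d)–(e): allowed.
Allowed pairs: 4 of 10.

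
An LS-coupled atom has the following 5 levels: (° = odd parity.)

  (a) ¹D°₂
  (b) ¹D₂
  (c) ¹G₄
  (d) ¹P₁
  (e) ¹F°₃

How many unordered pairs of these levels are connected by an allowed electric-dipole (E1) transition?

4

(a)–(b): allowed.
(a)–(c): forbidden (ΔL, ΔJ).
(a)–(d): allowed.
(a)–(e): forbidden (parity).
(b)–(c): forbidden (parity, ΔL, ΔJ).
(b)–(d): forbidden (parity).
(b)–(e): allowed.
(c)–(d): forbidden (parity, ΔL, ΔJ).
(c)–(e): allowed.
(d)–(e): forbidden (ΔL, ΔJ).
Allowed pairs: 4 of 10.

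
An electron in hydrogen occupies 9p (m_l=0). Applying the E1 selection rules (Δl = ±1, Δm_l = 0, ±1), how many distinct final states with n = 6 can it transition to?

4

E1 requires Δl = ±1, so l_f ∈ {0, 2}; with 0 ≤ l_f ≤ n_f−1 = 5, the allowed l_f values are {0, 2}.
For l_f = 0: m_f ∈ {m_i−1, m_i, m_i+1} ∩ [−0, 0] = {0} → 1 state.
For l_f = 2: m_f ∈ {m_i−1, m_i, m_i+1} ∩ [−2, 2] = {-1, 0, 1} → 3 states.
Total: 4.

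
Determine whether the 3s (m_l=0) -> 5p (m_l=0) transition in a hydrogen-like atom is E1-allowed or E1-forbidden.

allowed

Initial l = 0, final l = 1, so Δl = +1. E1 requires Δl = ±1: ✓.
m_l: 0 → 0 (Δm_l = +0). |Δm_l| ≤ 1 ✓.
All E1 selection rules are satisfied.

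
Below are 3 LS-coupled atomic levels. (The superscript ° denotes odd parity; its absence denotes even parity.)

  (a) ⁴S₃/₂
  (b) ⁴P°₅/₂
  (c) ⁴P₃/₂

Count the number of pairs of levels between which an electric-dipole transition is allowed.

2

(a)–(b): allowed.
(a)–(c): forbidden (parity).
(b)–(c): allowed.
Allowed pairs: 2 of 3.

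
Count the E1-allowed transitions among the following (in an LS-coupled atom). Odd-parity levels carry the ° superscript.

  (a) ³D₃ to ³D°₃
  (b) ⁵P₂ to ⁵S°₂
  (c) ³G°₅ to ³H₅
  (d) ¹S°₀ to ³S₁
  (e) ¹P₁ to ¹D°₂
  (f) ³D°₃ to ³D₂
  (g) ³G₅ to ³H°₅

6

(a) allowed
(b) allowed
(c) allowed
(d) forbidden (ΔS, ΔL fail)
(e) allowed
(f) allowed
(g) allowed
Total allowed: 6 of 7.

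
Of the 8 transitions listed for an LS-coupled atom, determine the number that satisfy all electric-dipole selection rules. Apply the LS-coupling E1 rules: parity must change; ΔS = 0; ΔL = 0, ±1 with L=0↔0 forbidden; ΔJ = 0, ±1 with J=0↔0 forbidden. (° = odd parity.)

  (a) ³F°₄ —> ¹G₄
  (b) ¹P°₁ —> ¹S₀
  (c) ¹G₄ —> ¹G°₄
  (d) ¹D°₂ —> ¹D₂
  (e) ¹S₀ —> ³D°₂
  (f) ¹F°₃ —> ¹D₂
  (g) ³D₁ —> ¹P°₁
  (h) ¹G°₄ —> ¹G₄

(a) forbidden (ΔS fails)
(b) allowed
(c) allowed
(d) allowed
(e) forbidden (ΔS, ΔL, ΔJ fail)
(f) allowed
(g) forbidden (ΔS fails)
(h) allowed
Total allowed: 5 of 8.

5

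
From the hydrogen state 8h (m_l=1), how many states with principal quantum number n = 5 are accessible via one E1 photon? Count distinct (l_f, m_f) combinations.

E1 requires Δl = ±1, so l_f ∈ {4, 6}; with 0 ≤ l_f ≤ n_f−1 = 4, the allowed l_f values are {4}.
For l_f = 4: m_f ∈ {m_i−1, m_i, m_i+1} ∩ [−4, 4] = {0, 1, 2} → 3 states.
Total: 3.

3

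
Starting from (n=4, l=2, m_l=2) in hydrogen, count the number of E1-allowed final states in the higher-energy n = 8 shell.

4

E1 requires Δl = ±1, so l_f ∈ {1, 3}; with 0 ≤ l_f ≤ n_f−1 = 7, the allowed l_f values are {1, 3}.
For l_f = 1: m_f ∈ {m_i−1, m_i, m_i+1} ∩ [−1, 1] = {1} → 1 state.
For l_f = 3: m_f ∈ {m_i−1, m_i, m_i+1} ∩ [−3, 3] = {1, 2, 3} → 3 states.
Total: 4.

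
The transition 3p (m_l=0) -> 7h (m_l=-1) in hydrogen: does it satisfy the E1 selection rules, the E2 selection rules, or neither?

neither

Δl = 5 − 1 = +4; l_i + l_f = 6.
Δm_l = -1.
E1 (Δl = ±1, |Δm_l| ≤ 1): not satisfied.
E2 (Δl = 0,±2, l_i+l_f ≥ 2, |Δm_l| ≤ 2): not satisfied.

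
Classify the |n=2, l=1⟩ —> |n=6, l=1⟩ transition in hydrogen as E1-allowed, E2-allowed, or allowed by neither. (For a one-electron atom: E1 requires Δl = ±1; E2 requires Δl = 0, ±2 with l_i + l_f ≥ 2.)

E2

Δl = 1 − 1 = +0; l_i + l_f = 2.
E1 (Δl = ±1): not satisfied.
E2 (Δl = 0,±2, l_i+l_f ≥ 2): satisfied.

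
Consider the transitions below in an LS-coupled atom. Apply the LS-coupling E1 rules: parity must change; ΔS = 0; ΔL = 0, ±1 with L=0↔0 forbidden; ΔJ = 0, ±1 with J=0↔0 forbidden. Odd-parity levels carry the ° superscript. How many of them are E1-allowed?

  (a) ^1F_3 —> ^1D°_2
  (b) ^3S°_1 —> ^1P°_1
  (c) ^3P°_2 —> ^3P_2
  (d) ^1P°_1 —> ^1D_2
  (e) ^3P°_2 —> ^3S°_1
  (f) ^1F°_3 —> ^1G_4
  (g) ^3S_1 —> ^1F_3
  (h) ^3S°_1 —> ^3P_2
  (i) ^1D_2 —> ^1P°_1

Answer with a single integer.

(a) allowed
(b) forbidden (parity, ΔS fail)
(c) allowed
(d) allowed
(e) forbidden (parity fails)
(f) allowed
(g) forbidden (parity, ΔS, ΔL, ΔJ fail)
(h) allowed
(i) allowed
Total allowed: 6 of 9.

6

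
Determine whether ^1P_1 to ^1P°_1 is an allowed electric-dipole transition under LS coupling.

allowed

Parity must change: even → odd — ✓.
ΔS = 0: S: 0 → 0 — ✓.
ΔL = 0, ±1 (not L=0↔0): L: 1 → 1, ΔL = +0 — ✓.
ΔJ = 0, ±1 (not J=0↔0): J: 1 → 1, ΔJ = +0 — ✓.
All four E1 rules are satisfied.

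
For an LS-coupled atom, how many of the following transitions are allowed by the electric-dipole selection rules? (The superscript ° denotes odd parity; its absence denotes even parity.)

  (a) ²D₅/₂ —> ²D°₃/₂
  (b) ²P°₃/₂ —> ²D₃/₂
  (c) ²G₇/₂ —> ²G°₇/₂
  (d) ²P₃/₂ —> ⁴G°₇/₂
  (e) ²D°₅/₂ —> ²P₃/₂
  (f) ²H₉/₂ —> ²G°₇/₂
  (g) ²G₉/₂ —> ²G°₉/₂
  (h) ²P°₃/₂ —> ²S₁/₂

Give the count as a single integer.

7

(a) allowed
(b) allowed
(c) allowed
(d) forbidden (ΔS, ΔL, ΔJ fail)
(e) allowed
(f) allowed
(g) allowed
(h) allowed
Total allowed: 7 of 8.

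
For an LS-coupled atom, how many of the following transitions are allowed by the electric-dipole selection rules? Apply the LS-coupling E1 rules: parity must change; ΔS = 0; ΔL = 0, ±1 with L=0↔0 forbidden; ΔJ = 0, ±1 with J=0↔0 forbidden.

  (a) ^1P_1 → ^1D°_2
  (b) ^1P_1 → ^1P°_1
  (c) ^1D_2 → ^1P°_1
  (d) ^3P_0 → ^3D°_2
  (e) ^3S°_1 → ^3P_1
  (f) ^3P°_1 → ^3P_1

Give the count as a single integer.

5

(a) allowed
(b) allowed
(c) allowed
(d) forbidden (ΔJ fails)
(e) allowed
(f) allowed
Total allowed: 5 of 6.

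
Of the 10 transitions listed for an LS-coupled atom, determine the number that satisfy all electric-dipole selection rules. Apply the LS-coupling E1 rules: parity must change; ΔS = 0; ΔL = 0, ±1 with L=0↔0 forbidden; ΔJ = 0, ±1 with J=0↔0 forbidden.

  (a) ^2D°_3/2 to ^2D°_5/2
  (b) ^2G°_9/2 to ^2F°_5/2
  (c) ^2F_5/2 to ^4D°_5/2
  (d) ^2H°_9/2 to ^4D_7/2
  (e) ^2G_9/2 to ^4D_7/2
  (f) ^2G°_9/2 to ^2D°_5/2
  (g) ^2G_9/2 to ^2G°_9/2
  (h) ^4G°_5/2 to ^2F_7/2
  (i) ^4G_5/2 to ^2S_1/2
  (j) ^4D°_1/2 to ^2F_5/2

(a) forbidden (parity fails)
(b) forbidden (parity, ΔJ fail)
(c) forbidden (ΔS fails)
(d) forbidden (ΔS, ΔL fail)
(e) forbidden (parity, ΔS, ΔL fail)
(f) forbidden (parity, ΔL, ΔJ fail)
(g) allowed
(h) forbidden (ΔS fails)
(i) forbidden (parity, ΔS, ΔL, ΔJ fail)
(j) forbidden (ΔS, ΔJ fail)
Total allowed: 1 of 10.

1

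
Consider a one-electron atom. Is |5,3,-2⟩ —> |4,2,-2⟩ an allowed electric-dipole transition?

allowed

Initial l = 3, final l = 2, so Δl = -1. E1 requires Δl = ±1: ok.
Δm_l = -2 − (-2) = +0. E1 requires Δm_l = 0, ±1: ok.
All E1 selection rules are satisfied.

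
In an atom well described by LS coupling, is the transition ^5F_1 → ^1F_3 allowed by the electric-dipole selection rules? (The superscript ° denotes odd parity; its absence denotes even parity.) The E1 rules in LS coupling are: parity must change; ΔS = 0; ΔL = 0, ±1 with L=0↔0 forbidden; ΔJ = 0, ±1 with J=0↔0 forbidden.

forbidden

Initial level: S=2, L=3, J=1, parity even. Final level: S=0, L=3, J=3, parity even.
ΔL = 0, ±1 (not L=0↔0): L: 3 → 3, ΔL = +0 — satisfied.
ΔJ = 0, ±1 (not J=0↔0): J: 1 → 3, ΔJ = +2 — violated.
Parity must change: even → even — violated.
ΔS = 0: S: 2 → 0 — violated.
Rule(s) violated: parity, ΔS, ΔJ.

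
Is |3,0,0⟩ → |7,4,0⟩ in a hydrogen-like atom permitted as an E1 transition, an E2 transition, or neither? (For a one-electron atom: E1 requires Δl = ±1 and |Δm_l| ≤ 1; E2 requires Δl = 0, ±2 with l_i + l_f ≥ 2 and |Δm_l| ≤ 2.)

neither

Δl = 4 − 0 = +4; l_i + l_f = 4.
Δm_l = +0.
E1 (Δl = ±1, |Δm_l| ≤ 1): not satisfied.
E2 (Δl = 0,±2, l_i+l_f ≥ 2, |Δm_l| ≤ 2): not satisfied.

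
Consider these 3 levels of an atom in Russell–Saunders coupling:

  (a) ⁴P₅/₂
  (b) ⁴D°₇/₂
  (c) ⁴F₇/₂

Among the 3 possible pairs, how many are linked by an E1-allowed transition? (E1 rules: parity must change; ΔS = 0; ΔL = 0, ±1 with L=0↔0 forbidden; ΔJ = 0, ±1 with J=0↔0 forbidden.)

2

(a)–(b): allowed.
(a)–(c): forbidden (parity, ΔL).
(b)–(c): allowed.
Allowed pairs: 2 of 3.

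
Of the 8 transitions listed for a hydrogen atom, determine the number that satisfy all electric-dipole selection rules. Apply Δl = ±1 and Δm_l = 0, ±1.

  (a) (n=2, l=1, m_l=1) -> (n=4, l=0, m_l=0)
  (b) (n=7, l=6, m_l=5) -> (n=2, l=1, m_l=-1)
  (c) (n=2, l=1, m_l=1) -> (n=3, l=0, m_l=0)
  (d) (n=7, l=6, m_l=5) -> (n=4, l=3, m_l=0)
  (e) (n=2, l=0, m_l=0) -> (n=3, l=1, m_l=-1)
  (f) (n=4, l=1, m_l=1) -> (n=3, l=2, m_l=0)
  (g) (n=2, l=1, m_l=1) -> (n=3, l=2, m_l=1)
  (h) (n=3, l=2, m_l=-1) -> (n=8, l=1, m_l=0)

6

(a) allowed
(b) forbidden — Δl = -5 (E1 requires Δl = ±1); Δm_l = -6 (E1 requires Δm_l = 0, ±1)
(c) allowed
(d) forbidden — Δl = -3 (E1 requires Δl = ±1); Δm_l = -5 (E1 requires Δm_l = 0, ±1)
(e) allowed
(f) allowed
(g) allowed
(h) allowed
Total allowed: 6 of 8.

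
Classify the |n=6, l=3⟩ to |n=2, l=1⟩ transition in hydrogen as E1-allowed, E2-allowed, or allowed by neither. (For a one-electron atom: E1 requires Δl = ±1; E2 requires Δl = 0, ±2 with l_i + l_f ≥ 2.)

Δl = 1 − 3 = -2; l_i + l_f = 4.
E1 (Δl = ±1): not satisfied.
E2 (Δl = 0,±2, l_i+l_f ≥ 2): satisfied.

E2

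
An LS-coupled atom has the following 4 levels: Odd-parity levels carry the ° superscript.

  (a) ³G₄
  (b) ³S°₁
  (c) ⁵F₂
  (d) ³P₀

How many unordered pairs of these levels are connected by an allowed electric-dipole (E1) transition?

1

(a)–(b): forbidden (ΔL, ΔJ).
(a)–(c): forbidden (parity, ΔS, ΔJ).
(a)–(d): forbidden (parity, ΔL, ΔJ).
(b)–(c): forbidden (ΔS, ΔL).
(b)–(d): allowed.
(c)–(d): forbidden (parity, ΔS, ΔL, ΔJ).
Allowed pairs: 1 of 6.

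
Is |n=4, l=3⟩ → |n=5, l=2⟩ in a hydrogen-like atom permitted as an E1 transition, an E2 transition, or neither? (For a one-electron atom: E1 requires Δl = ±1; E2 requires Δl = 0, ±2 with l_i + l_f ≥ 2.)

Δl = 2 − 3 = -1; l_i + l_f = 5.
E1 (Δl = ±1): satisfied.
E2 (Δl = 0,±2, l_i+l_f ≥ 2): not satisfied.

E1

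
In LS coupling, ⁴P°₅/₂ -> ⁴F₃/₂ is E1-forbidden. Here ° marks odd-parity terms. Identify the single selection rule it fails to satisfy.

Reading off the term symbols: S 3/2→3/2, L 1→3, J 5/2→3/2, parity odd→even.
Parity must change: odd → even — passes.
ΔS = 0: S: 3/2 → 3/2 — passes.
ΔL = 0, ±1 (not L=0↔0): L: 1 → 3, ΔL = +2 — fails.
ΔJ = 0, ±1 (not J=0↔0): J: 5/2 → 3/2, ΔJ = -1 — passes.

the ΔL = 0, ±1 rule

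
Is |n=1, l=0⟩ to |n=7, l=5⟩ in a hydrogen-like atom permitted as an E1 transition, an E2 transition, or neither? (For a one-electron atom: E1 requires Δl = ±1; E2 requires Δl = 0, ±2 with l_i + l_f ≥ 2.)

neither

Δl = 5 − 0 = +5; l_i + l_f = 5.
E1 (Δl = ±1): not satisfied.
E2 (Δl = 0,±2, l_i+l_f ≥ 2): not satisfied.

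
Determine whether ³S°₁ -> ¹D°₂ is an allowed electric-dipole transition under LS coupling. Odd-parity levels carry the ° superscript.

forbidden

Initial level: S=1, L=0, J=1, parity odd. Final level: S=0, L=2, J=2, parity odd.
Parity must change: odd → odd — fails.
ΔS = 0: S: 1 → 0 — fails.
ΔL = 0, ±1 (not L=0↔0): L: 0 → 2, ΔL = +2 — fails.
ΔJ = 0, ±1 (not J=0↔0): J: 1 → 2, ΔJ = +1 — passes.
Rule(s) violated: parity, ΔS, ΔL.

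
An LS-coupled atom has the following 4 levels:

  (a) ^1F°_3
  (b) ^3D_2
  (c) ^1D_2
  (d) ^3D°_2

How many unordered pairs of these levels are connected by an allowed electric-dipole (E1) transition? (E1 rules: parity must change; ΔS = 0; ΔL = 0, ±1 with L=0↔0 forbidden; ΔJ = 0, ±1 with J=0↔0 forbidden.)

(a)–(b): forbidden (ΔS).
(a)–(c): allowed.
(a)–(d): forbidden (parity, ΔS).
(b)–(c): forbidden (parity, ΔS).
(b)–(d): allowed.
(c)–(d): forbidden (ΔS).
Allowed pairs: 2 of 6.

2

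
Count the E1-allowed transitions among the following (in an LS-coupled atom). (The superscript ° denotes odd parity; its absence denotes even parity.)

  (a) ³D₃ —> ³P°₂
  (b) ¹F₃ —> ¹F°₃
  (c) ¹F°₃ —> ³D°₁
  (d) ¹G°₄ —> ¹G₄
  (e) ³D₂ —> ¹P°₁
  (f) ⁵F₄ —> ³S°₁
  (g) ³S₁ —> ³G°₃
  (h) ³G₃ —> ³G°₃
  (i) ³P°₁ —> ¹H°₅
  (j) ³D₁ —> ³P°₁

(a) allowed
(b) allowed
(c) forbidden (parity, ΔS, ΔJ fail)
(d) allowed
(e) forbidden (ΔS fails)
(f) forbidden (ΔS, ΔL, ΔJ fail)
(g) forbidden (ΔL, ΔJ fail)
(h) allowed
(i) forbidden (parity, ΔS, ΔL, ΔJ fail)
(j) allowed
Total allowed: 5 of 10.

5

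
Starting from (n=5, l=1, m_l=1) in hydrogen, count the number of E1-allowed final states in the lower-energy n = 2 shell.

E1 requires Δl = ±1, so l_f ∈ {0, 2}; with 0 ≤ l_f ≤ n_f−1 = 1, the allowed l_f values are {0}.
For l_f = 0: m_f ∈ {m_i−1, m_i, m_i+1} ∩ [−0, 0] = {0} → 1 state.
Total: 1.

1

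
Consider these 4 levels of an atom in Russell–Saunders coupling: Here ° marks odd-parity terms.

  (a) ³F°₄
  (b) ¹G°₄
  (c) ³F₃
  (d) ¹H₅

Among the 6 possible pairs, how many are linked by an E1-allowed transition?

(a)–(b): forbidden (parity, ΔS).
(a)–(c): allowed.
(a)–(d): forbidden (ΔS, ΔL).
(b)–(c): forbidden (ΔS).
(b)–(d): allowed.
(c)–(d): forbidden (parity, ΔS, ΔL, ΔJ).
Allowed pairs: 2 of 6.

2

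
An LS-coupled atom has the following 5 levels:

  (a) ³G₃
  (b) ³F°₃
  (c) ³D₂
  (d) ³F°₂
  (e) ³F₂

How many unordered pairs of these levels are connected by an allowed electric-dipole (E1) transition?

(a)–(b): allowed.
(a)–(c): forbidden (parity, ΔL).
(a)–(d): allowed.
(a)–(e): forbidden (parity).
(b)–(c): allowed.
(b)–(d): forbidden (parity).
(b)–(e): allowed.
(c)–(d): allowed.
(c)–(e): forbidden (parity).
(d)–(e): allowed.
Allowed pairs: 6 of 10.

6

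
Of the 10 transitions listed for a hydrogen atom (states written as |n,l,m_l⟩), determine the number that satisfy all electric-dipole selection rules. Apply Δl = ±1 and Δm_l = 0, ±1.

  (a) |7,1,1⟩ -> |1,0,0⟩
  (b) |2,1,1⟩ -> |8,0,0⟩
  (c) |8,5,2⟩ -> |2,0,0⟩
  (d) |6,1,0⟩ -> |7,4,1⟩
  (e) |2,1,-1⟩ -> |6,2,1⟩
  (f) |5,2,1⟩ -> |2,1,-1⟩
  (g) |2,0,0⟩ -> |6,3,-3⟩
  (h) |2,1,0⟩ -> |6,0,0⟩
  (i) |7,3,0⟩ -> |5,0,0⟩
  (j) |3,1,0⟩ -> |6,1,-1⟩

3

(a) allowed
(b) allowed
(c) forbidden — Δl = -5 (E1 requires Δl = ±1); Δm_l = -2 (E1 requires Δm_l = 0, ±1)
(d) forbidden — Δl = +3 (E1 requires Δl = ±1)
(e) forbidden — Δm_l = +2 (E1 requires Δm_l = 0, ±1)
(f) forbidden — Δm_l = -2 (E1 requires Δm_l = 0, ±1)
(g) forbidden — Δl = +3 (E1 requires Δl = ±1); Δm_l = -3 (E1 requires Δm_l = 0, ±1)
(h) allowed
(i) forbidden — Δl = -3 (E1 requires Δl = ±1)
(j) forbidden — Δl = +0 (E1 requires Δl = ±1)
Total allowed: 3 of 10.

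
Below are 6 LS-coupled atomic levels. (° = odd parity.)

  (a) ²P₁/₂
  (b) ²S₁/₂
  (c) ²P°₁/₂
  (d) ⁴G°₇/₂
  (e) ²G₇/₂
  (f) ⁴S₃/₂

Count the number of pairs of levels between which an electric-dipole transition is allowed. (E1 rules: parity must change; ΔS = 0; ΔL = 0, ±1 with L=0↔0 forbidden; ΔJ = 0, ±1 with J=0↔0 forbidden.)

2

(a)–(b): forbidden (parity).
(a)–(c): allowed.
(a)–(d): forbidden (ΔS, ΔL, ΔJ).
(a)–(e): forbidden (parity, ΔL, ΔJ).
(a)–(f): forbidden (parity, ΔS).
(b)–(c): allowed.
(b)–(d): forbidden (ΔS, ΔL, ΔJ).
(b)–(e): forbidden (parity, ΔL, ΔJ).
(b)–(f): forbidden (parity, ΔS, ΔL).
(c)–(d): forbidden (parity, ΔS, ΔL, ΔJ).
(c)–(e): forbidden (ΔL, ΔJ).
(c)–(f): forbidden (ΔS).
(d)–(e): forbidden (ΔS).
(d)–(f): forbidden (ΔL, ΔJ).
(e)–(f): forbidden (parity, ΔS, ΔL, ΔJ).
Allowed pairs: 2 of 15.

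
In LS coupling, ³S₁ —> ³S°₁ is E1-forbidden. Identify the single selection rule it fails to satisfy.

Initial level: S=1, L=0, J=1, parity even. Final level: S=1, L=0, J=1, parity odd.
Parity must change: even → odd — ✓.
ΔS = 0: S: 1 → 1 — ✓.
ΔL = 0, ±1 (not L=0↔0): L: 0 → 0, ΔL = +0 — ✗.
ΔJ = 0, ±1 (not J=0↔0): J: 1 → 1, ΔJ = +0 — ✓.

the L=0 ↔ L=0 exclusion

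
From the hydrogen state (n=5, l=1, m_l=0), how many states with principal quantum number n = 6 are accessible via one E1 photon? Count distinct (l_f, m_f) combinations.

E1 requires Δl = ±1, so l_f ∈ {0, 2}; with 0 ≤ l_f ≤ n_f−1 = 5, the allowed l_f values are {0, 2}.
For l_f = 0: m_f ∈ {m_i−1, m_i, m_i+1} ∩ [−0, 0] = {0} → 1 state.
For l_f = 2: m_f ∈ {m_i−1, m_i, m_i+1} ∩ [−2, 2] = {-1, 0, 1} → 3 states.
Total: 4.

4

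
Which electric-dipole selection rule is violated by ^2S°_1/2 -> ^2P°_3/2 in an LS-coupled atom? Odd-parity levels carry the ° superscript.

parity

Reading off the term symbols: S 1/2→1/2, L 0→1, J 1/2→3/2, parity odd→odd.
Parity must change: odd → odd — ✗.
ΔS = 0: S: 1/2 → 1/2 — ✓.
ΔL = 0, ±1 (not L=0↔0): L: 0 → 1, ΔL = +1 — ✓.
ΔJ = 0, ±1 (not J=0↔0): J: 1/2 → 3/2, ΔJ = +1 — ✓.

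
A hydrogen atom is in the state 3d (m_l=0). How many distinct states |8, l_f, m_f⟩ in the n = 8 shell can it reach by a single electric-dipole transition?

E1 requires Δl = ±1, so l_f ∈ {1, 3}; with 0 ≤ l_f ≤ n_f−1 = 7, the allowed l_f values are {1, 3}.
For l_f = 1: m_f ∈ {m_i−1, m_i, m_i+1} ∩ [−1, 1] = {-1, 0, 1} → 3 states.
For l_f = 3: m_f ∈ {m_i−1, m_i, m_i+1} ∩ [−3, 3] = {-1, 0, 1} → 3 states.
Total: 6.

6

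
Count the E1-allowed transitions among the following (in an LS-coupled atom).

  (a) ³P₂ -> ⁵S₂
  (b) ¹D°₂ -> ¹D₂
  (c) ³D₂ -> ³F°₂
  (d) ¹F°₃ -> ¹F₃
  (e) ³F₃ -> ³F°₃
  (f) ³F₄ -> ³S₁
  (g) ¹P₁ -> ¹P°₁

(a) forbidden (parity, ΔS fail)
(b) allowed
(c) allowed
(d) allowed
(e) allowed
(f) forbidden (parity, ΔL, ΔJ fail)
(g) allowed
Total allowed: 5 of 7.

5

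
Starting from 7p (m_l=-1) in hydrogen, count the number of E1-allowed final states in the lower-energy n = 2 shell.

E1 requires Δl = ±1, so l_f ∈ {0, 2}; with 0 ≤ l_f ≤ n_f−1 = 1, the allowed l_f values are {0}.
For l_f = 0: m_f ∈ {m_i−1, m_i, m_i+1} ∩ [−0, 0] = {0} → 1 state.
Total: 1.

1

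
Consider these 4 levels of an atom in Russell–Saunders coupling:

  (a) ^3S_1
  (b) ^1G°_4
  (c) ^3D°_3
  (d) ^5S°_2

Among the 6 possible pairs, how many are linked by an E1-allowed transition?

0

(a)–(b): forbidden (ΔS, ΔL, ΔJ).
(a)–(c): forbidden (ΔL, ΔJ).
(a)–(d): forbidden (ΔS, ΔL).
(b)–(c): forbidden (parity, ΔS, ΔL).
(b)–(d): forbidden (parity, ΔS, ΔL, ΔJ).
(c)–(d): forbidden (parity, ΔS, ΔL).
Allowed pairs: 0 of 6.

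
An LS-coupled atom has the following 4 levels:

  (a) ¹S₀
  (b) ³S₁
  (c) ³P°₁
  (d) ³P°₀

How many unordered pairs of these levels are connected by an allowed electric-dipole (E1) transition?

2

(a)–(b): forbidden (parity, ΔS, ΔL).
(a)–(c): forbidden (ΔS).
(a)–(d): forbidden (ΔS, ΔJ).
(b)–(c): allowed.
(b)–(d): allowed.
(c)–(d): forbidden (parity).
Allowed pairs: 2 of 6.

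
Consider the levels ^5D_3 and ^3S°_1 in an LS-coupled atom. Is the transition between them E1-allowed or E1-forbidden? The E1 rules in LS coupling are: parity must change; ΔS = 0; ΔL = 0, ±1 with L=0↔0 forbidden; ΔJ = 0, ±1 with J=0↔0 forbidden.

forbidden

Initial level: S=2, L=2, J=3, parity even. Final level: S=1, L=0, J=1, parity odd.
Parity must change: even → odd — passes.
ΔL = 0, ±1 (not L=0↔0): L: 2 → 0, ΔL = -2 — fails.
ΔS = 0: S: 2 → 1 — fails.
ΔJ = 0, ±1 (not J=0↔0): J: 3 → 1, ΔJ = -2 — fails.
Rule(s) violated: ΔS, ΔL, ΔJ.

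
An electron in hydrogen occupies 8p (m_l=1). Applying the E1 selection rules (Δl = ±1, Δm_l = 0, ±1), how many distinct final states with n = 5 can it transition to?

4

E1 requires Δl = ±1, so l_f ∈ {0, 2}; with 0 ≤ l_f ≤ n_f−1 = 4, the allowed l_f values are {0, 2}.
For l_f = 0: m_f ∈ {m_i−1, m_i, m_i+1} ∩ [−0, 0] = {0} → 1 state.
For l_f = 2: m_f ∈ {m_i−1, m_i, m_i+1} ∩ [−2, 2] = {0, 1, 2} → 3 states.
Total: 4.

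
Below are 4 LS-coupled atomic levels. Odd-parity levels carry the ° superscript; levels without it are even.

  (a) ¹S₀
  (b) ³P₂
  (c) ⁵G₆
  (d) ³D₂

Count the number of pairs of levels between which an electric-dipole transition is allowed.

0

(a)–(b): forbidden (parity, ΔS, ΔJ).
(a)–(c): forbidden (parity, ΔS, ΔL, ΔJ).
(a)–(d): forbidden (parity, ΔS, ΔL, ΔJ).
(b)–(c): forbidden (parity, ΔS, ΔL, ΔJ).
(b)–(d): forbidden (parity).
(c)–(d): forbidden (parity, ΔS, ΔL, ΔJ).
Allowed pairs: 0 of 6.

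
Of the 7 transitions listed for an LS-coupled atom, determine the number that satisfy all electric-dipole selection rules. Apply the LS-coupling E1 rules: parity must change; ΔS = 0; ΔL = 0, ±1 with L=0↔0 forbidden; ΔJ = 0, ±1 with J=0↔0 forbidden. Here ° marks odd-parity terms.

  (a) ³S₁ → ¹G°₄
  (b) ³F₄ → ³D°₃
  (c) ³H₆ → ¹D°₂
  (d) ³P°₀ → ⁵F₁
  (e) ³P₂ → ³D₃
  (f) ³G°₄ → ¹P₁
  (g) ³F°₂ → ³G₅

1

(a) forbidden (ΔS, ΔL, ΔJ fail)
(b) allowed
(c) forbidden (ΔS, ΔL, ΔJ fail)
(d) forbidden (ΔS, ΔL fail)
(e) forbidden (parity fails)
(f) forbidden (ΔS, ΔL, ΔJ fail)
(g) forbidden (ΔJ fails)
Total allowed: 1 of 7.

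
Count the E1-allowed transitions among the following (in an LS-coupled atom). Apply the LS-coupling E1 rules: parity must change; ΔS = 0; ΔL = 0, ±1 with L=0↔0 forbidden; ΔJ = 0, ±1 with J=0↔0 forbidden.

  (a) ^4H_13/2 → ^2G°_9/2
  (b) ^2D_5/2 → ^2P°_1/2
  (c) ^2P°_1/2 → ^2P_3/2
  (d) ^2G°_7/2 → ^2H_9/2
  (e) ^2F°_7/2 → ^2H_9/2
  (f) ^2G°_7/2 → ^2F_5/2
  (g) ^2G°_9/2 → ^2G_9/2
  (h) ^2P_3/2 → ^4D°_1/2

4

(a) forbidden (ΔS, ΔJ fail)
(b) forbidden (ΔJ fails)
(c) allowed
(d) allowed
(e) forbidden (ΔL fails)
(f) allowed
(g) allowed
(h) forbidden (ΔS fails)
Total allowed: 4 of 8.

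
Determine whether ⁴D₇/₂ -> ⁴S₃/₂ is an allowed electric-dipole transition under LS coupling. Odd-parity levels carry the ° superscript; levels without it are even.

Initial level: S=3/2, L=2, J=7/2, parity even. Final level: S=3/2, L=0, J=3/2, parity even.
Parity must change: even → even — fails.
ΔS = 0: S: 3/2 → 3/2 — passes.
ΔL = 0, ±1 (not L=0↔0): L: 2 → 0, ΔL = -2 — fails.
ΔJ = 0, ±1 (not J=0↔0): J: 7/2 → 3/2, ΔJ = -2 — fails.
Rule(s) violated: parity, ΔL, ΔJ.

forbidden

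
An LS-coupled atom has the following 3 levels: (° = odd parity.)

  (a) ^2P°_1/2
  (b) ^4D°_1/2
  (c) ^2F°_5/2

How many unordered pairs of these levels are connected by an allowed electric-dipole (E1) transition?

(a)–(b): forbidden (parity, ΔS).
(a)–(c): forbidden (parity, ΔL, ΔJ).
(b)–(c): forbidden (parity, ΔS, ΔJ).
Allowed pairs: 0 of 3.

0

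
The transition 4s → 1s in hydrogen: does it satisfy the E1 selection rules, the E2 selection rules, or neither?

Δl = 0 − 0 = +0; l_i + l_f = 0.
E1 (Δl = ±1): not satisfied.
E2 (Δl = 0,±2, l_i+l_f ≥ 2): not satisfied.

neither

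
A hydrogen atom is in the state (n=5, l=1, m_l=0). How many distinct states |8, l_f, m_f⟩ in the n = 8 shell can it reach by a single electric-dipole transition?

4

E1 requires Δl = ±1, so l_f ∈ {0, 2}; with 0 ≤ l_f ≤ n_f−1 = 7, the allowed l_f values are {0, 2}.
For l_f = 0: m_f ∈ {m_i−1, m_i, m_i+1} ∩ [−0, 0] = {0} → 1 state.
For l_f = 2: m_f ∈ {m_i−1, m_i, m_i+1} ∩ [−2, 2] = {-1, 0, 1} → 3 states.
Total: 4.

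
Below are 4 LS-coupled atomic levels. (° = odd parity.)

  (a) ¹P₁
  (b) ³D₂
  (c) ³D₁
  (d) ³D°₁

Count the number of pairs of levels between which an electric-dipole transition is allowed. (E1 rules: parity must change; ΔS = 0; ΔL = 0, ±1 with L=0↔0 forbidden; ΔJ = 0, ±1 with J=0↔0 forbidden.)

(a)–(b): forbidden (parity, ΔS).
(a)–(c): forbidden (parity, ΔS).
(a)–(d): forbidden (ΔS).
(b)–(c): forbidden (parity).
(b)–(d): allowed.
(c)–(d): allowed.
Allowed pairs: 2 of 6.

2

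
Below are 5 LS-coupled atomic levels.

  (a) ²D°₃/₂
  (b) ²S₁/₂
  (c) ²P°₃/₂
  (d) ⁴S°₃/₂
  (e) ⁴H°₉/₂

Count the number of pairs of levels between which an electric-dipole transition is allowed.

1

(a)–(b): forbidden (ΔL).
(a)–(c): forbidden (parity).
(a)–(d): forbidden (parity, ΔS, ΔL).
(a)–(e): forbidden (parity, ΔS, ΔL, ΔJ).
(b)–(c): allowed.
(b)–(d): forbidden (ΔS, ΔL).
(b)–(e): forbidden (ΔS, ΔL, ΔJ).
(c)–(d): forbidden (parity, ΔS).
(c)–(e): forbidden (parity, ΔS, ΔL, ΔJ).
(d)–(e): forbidden (parity, ΔL, ΔJ).
Allowed pairs: 1 of 10.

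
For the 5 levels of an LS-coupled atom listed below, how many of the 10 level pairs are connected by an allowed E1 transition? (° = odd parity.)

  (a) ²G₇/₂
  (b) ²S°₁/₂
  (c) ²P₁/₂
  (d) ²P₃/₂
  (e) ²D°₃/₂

4

(a)–(b): forbidden (ΔL, ΔJ).
(a)–(c): forbidden (parity, ΔL, ΔJ).
(a)–(d): forbidden (parity, ΔL, ΔJ).
(a)–(e): forbidden (ΔL, ΔJ).
(b)–(c): allowed.
(b)–(d): allowed.
(b)–(e): forbidden (parity, ΔL).
(c)–(d): forbidden (parity).
(c)–(e): allowed.
(d)–(e): allowed.
Allowed pairs: 4 of 10.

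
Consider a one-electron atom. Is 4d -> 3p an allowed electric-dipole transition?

l: 2 → 1 (Δl = -1). Δl = ±1 ✓.
All E1 selection rules are satisfied.

allowed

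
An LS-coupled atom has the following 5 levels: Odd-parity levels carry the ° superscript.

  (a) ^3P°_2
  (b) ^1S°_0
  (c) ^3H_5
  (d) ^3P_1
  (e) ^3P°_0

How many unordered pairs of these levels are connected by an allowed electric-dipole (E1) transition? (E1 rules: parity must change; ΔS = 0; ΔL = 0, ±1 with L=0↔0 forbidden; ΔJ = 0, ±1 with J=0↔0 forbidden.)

(a)–(b): forbidden (parity, ΔS, ΔJ).
(a)–(c): forbidden (ΔL, ΔJ).
(a)–(d): allowed.
(a)–(e): forbidden (parity, ΔJ).
(b)–(c): forbidden (ΔS, ΔL, ΔJ).
(b)–(d): forbidden (ΔS).
(b)–(e): forbidden (parity, ΔS, ΔJ).
(c)–(d): forbidden (parity, ΔL, ΔJ).
(c)–(e): forbidden (ΔL, ΔJ).
(d)–(e): allowed.
Allowed pairs: 2 of 10.

2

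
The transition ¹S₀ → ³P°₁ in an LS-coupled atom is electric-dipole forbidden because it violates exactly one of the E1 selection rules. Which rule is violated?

Reading off the term symbols: S 0→1, L 0→1, J 0→1, parity even→odd.
ΔS = 0: S: 0 → 1 — fails.
Parity must change: even → odd — passes.
ΔJ = 0, ±1 (not J=0↔0): J: 0 → 1, ΔJ = +1 — passes.
ΔL = 0, ±1 (not L=0↔0): L: 0 → 1, ΔL = +1 — passes.

the ΔS = 0 rule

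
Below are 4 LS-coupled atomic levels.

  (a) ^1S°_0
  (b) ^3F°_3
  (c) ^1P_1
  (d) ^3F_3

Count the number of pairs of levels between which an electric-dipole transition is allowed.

(a)–(b): forbidden (parity, ΔS, ΔL, ΔJ).
(a)–(c): allowed.
(a)–(d): forbidden (ΔS, ΔL, ΔJ).
(b)–(c): forbidden (ΔS, ΔL, ΔJ).
(b)–(d): allowed.
(c)–(d): forbidden (parity, ΔS, ΔL, ΔJ).
Allowed pairs: 2 of 6.

2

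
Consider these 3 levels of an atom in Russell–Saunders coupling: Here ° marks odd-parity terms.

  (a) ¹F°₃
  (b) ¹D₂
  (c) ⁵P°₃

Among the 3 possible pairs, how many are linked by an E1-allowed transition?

1

(a)–(b): allowed.
(a)–(c): forbidden (parity, ΔS, ΔL).
(b)–(c): forbidden (ΔS).
Allowed pairs: 1 of 3.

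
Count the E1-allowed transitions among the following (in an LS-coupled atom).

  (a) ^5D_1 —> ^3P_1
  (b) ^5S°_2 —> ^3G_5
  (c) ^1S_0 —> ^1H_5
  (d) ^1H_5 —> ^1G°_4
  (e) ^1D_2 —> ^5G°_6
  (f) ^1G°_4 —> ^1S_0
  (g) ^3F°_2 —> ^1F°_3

1

(a) forbidden (parity, ΔS fail)
(b) forbidden (ΔS, ΔL, ΔJ fail)
(c) forbidden (parity, ΔL, ΔJ fail)
(d) allowed
(e) forbidden (ΔS, ΔL, ΔJ fail)
(f) forbidden (ΔL, ΔJ fail)
(g) forbidden (parity, ΔS fail)
Total allowed: 1 of 7.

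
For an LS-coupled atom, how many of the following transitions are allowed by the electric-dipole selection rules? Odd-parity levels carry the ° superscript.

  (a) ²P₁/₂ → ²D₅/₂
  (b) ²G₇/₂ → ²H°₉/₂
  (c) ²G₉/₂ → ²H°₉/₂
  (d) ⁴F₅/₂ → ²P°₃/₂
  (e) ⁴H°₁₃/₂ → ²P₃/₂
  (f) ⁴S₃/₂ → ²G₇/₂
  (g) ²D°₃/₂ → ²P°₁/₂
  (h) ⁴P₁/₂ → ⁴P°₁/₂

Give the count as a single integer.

3

(a) forbidden (parity, ΔJ fail)
(b) allowed
(c) allowed
(d) forbidden (ΔS, ΔL fail)
(e) forbidden (ΔS, ΔL, ΔJ fail)
(f) forbidden (parity, ΔS, ΔL, ΔJ fail)
(g) forbidden (parity fails)
(h) allowed
Total allowed: 3 of 8.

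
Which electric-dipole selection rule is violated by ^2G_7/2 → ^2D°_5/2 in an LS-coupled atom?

Initial level: S=1/2, L=4, J=7/2, parity even. Final level: S=1/2, L=2, J=5/2, parity odd.
Parity must change: even → odd — passes.
ΔS = 0: S: 1/2 → 1/2 — passes.
ΔL = 0, ±1 (not L=0↔0): L: 4 → 2, ΔL = -2 — fails.
ΔJ = 0, ±1 (not J=0↔0): J: 7/2 → 5/2, ΔJ = -1 — passes.

the ΔL = 0, ±1 rule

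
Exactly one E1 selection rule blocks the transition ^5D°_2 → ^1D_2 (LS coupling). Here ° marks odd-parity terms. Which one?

the ΔS = 0 rule

Parity must change: odd → even — satisfied.
ΔS = 0: S: 2 → 0 — violated.
ΔL = 0, ±1 (not L=0↔0): L: 2 → 2, ΔL = +0 — satisfied.
ΔJ = 0, ±1 (not J=0↔0): J: 2 → 2, ΔJ = +0 — satisfied.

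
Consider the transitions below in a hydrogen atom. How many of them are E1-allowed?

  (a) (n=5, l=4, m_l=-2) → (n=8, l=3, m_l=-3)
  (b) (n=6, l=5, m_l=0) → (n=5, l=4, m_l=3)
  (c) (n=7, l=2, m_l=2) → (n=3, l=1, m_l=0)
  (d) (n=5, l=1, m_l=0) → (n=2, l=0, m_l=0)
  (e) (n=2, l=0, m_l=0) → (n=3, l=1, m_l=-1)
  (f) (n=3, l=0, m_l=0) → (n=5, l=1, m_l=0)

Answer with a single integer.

(a) allowed
(b) forbidden — Δm_l = +3 (E1 requires Δm_l = 0, ±1)
(c) forbidden — Δm_l = -2 (E1 requires Δm_l = 0, ±1)
(d) allowed
(e) allowed
(f) allowed
Total allowed: 4 of 6.

4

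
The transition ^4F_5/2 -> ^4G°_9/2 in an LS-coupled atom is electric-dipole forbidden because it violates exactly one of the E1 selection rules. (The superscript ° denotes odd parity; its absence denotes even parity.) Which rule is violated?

the ΔJ = 0, ±1 rule

Reading off the term symbols: S 3/2→3/2, L 3→4, J 5/2→9/2, parity even→odd.
ΔL = 0, ±1 (not L=0↔0): L: 3 → 4, ΔL = +1 — ok.
ΔJ = 0, ±1 (not J=0↔0): J: 5/2 → 9/2, ΔJ = +2 — fails.
Parity must change: even → odd — ok.
ΔS = 0: S: 3/2 → 3/2 — ok.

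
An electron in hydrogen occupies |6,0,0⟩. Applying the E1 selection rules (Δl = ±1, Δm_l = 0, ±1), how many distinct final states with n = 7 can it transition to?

E1 requires Δl = ±1, so l_f ∈ {-1, 1}; with 0 ≤ l_f ≤ n_f−1 = 6, the allowed l_f values are {1}.
For l_f = 1: m_f ∈ {m_i−1, m_i, m_i+1} ∩ [−1, 1] = {-1, 0, 1} → 3 states.
Total: 3.

3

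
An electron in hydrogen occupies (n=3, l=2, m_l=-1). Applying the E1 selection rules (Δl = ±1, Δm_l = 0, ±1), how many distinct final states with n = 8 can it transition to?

5

E1 requires Δl = ±1, so l_f ∈ {1, 3}; with 0 ≤ l_f ≤ n_f−1 = 7, the allowed l_f values are {1, 3}.
For l_f = 1: m_f ∈ {m_i−1, m_i, m_i+1} ∩ [−1, 1] = {-1, 0} → 2 states.
For l_f = 3: m_f ∈ {m_i−1, m_i, m_i+1} ∩ [−3, 3] = {-2, -1, 0} → 3 states.
Total: 5.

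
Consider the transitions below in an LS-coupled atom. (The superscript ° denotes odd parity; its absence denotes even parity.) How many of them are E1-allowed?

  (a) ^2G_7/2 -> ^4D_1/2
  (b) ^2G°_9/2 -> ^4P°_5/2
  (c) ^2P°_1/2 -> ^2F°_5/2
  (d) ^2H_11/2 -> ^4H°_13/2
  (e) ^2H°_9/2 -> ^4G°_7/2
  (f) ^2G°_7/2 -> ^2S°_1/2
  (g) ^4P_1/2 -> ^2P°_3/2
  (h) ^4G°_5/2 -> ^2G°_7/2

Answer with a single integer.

0

(a) forbidden (parity, ΔS, ΔL, ΔJ fail)
(b) forbidden (parity, ΔS, ΔL, ΔJ fail)
(c) forbidden (parity, ΔL, ΔJ fail)
(d) forbidden (ΔS fails)
(e) forbidden (parity, ΔS fail)
(f) forbidden (parity, ΔL, ΔJ fail)
(g) forbidden (ΔS fails)
(h) forbidden (parity, ΔS fail)
Total allowed: 0 of 8.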